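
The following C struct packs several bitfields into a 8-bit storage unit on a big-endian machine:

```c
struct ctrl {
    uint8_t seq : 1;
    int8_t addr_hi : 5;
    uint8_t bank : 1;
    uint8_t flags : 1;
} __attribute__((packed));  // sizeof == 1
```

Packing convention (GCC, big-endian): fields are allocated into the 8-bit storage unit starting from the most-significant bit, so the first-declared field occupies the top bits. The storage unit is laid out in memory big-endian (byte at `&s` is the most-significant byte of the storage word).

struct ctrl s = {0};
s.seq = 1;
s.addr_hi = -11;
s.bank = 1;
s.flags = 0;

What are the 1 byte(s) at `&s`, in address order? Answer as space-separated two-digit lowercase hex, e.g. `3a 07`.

d6

seq (1b) val=1 bits=0x1 at bit 7: 0x80
addr_hi (5b) val=-11 bits=0x15 at bit 2: 0xd4
bank (1b) val=1 bits=0x1 at bit 1: 0xd6
flags (1b) val=0 bits=0x0 at bit 0: 0xd6
word = 0xd6 → big-endian bytes:
  [0]=0xd6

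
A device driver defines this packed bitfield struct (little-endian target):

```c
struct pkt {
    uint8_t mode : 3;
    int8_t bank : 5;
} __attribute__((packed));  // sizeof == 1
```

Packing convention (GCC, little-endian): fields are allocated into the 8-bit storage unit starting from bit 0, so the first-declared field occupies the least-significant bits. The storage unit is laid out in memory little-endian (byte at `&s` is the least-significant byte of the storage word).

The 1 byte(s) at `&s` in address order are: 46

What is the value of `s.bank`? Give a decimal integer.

[0]=0x46 (little-endian) → word 0x46
mode:3 @ bit 0 → (0x46>>0)&0x7 = 0x6
bank:5 @ bit 3 → (0x46>>3)&0x1f = 0x8  ←
bank signed 5b, MSB=0: value = 8

8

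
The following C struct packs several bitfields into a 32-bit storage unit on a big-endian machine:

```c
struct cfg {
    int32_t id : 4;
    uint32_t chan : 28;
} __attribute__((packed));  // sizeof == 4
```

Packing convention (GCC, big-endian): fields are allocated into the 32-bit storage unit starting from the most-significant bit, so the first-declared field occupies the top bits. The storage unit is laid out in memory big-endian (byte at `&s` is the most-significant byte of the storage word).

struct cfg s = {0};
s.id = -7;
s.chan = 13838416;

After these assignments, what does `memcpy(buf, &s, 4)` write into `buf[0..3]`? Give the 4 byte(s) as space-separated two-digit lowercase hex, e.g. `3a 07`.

90 d3 28 50

[28+:4] id=-7 & 0xf = 0x9; word=0x90000000
[0+:28] chan=13838416 & 0xfffffff = 0xd32850; word=0x90d32850
word = 0x90d32850 → big-endian bytes:
  [0]=0x90  [1]=0xd3  [2]=0x28  [3]=0x50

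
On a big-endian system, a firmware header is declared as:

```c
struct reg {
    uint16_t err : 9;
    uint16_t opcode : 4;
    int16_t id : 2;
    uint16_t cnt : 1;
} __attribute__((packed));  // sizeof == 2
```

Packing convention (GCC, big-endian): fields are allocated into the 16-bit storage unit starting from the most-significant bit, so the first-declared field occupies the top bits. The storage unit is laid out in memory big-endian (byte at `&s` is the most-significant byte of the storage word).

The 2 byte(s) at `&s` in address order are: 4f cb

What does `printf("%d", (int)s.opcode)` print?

9

[0]=0x4f [1]=0xcb (big-endian) → word 0x4fcb
err:9 @ bit 7 → (0x4fcb>>7)&0x1ff = 0x9f
opcode:4 @ bit 3 → (0x4fcb>>3)&0xf = 0x9  ←
id:2 @ bit 1 → (0x4fcb>>1)&0x3 = 0x1
cnt:1 @ bit 0 → (0x4fcb>>0)&0x1 = 0x1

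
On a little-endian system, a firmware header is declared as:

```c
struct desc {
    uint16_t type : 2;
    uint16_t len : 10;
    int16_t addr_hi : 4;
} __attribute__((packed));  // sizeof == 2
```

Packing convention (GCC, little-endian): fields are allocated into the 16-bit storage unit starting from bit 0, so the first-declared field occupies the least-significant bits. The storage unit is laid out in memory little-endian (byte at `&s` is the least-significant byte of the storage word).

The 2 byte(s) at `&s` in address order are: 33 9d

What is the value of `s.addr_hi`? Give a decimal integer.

[0]=0x33 [1]=0x9d (little-endian) → word 0x9d33
type:2 @ bit 0 → (0x9d33>>0)&0x3 = 0x3
len:10 @ bit 2 → (0x9d33>>2)&0x3ff = 0x34c
addr_hi:4 @ bit 12 → (0x9d33>>12)&0xf = 0x9  ←
addr_hi signed 4b, MSB=1: 9 - 16 = -7

-7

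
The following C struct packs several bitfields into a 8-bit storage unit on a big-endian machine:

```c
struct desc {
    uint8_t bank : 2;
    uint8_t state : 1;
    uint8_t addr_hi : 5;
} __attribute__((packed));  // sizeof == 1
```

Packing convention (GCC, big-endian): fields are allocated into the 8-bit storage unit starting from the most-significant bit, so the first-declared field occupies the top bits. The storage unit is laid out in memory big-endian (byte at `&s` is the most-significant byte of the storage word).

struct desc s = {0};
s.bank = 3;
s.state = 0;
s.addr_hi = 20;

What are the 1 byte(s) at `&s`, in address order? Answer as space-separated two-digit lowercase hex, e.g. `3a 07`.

bank:2 = 3 → 0x3 << 6 → word 0xc0
state:1 = 0 → 0x0 << 5 → word 0xc0
addr_hi:5 = 20 → 0x14 << 0 → word 0xd4
word = 0xd4 → big-endian bytes:
  [0]=0xd4

d4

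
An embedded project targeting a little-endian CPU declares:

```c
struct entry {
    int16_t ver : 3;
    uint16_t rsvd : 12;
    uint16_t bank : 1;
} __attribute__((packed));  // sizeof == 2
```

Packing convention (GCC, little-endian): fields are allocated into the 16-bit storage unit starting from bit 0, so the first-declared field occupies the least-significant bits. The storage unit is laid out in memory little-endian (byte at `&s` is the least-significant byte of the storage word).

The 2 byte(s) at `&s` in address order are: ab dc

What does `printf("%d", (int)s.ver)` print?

3

[0]=0xab [1]=0xdc (little-endian) → word 0xdcab
ver [0+:3] = (word>>0) & 0x7 = 3  ←
rsvd [3+:12] = (word>>3) & 0xfff = 2965
bank [15+:1] = (word>>15) & 0x1 = 1
ver signed 3b, MSB=0: value = 3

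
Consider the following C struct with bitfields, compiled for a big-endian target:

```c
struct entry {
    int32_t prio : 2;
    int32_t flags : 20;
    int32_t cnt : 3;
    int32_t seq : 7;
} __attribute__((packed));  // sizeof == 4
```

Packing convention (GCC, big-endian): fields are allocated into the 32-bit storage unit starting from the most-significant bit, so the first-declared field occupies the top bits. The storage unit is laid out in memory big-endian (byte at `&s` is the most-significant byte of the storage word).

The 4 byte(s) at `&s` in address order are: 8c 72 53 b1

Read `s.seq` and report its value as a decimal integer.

[0]=0x8c [1]=0x72 [2]=0x53 [3]=0xb1 (big-endian) → word 0x8c7253b1
prio:2 @ bit 30 → (0x8c7253b1>>30)&0x3 = 0x2
flags:20 @ bit 10 → (0x8c7253b1>>10)&0xfffff = 0x31c94
cnt:3 @ bit 7 → (0x8c7253b1>>7)&0x7 = 0x7
seq:7 @ bit 0 → (0x8c7253b1>>0)&0x7f = 0x31  ←
seq signed 7b, MSB=0: value = 49

49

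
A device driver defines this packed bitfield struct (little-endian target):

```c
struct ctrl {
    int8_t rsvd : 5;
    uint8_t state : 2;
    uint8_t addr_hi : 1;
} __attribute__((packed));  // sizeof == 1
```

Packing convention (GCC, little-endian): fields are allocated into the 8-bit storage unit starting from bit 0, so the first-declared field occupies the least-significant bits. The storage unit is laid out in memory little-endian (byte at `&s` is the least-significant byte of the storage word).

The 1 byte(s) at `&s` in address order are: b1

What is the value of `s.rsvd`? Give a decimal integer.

[0]=0xb1 (little-endian) → word 0xb1
rsvd [0+:5] = (word>>0) & 0x1f = 17  ←
state [5+:2] = (word>>5) & 0x3 = 1
addr_hi [7+:1] = (word>>7) & 0x1 = 1
rsvd signed 5b, MSB=1: 17 - 32 = -15

-15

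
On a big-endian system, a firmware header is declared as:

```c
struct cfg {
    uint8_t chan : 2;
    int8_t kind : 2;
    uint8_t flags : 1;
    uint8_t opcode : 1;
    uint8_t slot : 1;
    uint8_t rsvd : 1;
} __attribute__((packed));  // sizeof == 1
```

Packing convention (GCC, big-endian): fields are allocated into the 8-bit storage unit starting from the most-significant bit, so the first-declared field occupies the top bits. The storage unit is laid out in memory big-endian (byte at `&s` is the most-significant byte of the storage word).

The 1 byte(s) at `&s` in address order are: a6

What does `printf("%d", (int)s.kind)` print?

[0]=0xa6 (big-endian) → word 0xa6
chan [6+:2] = (word>>6) & 0x3 = 2
kind [4+:2] = (word>>4) & 0x3 = 2  ←
flags [3+:1] = (word>>3) & 0x1 = 0
opcode [2+:1] = (word>>2) & 0x1 = 1
slot [1+:1] = (word>>1) & 0x1 = 1
rsvd [0+:1] = (word>>0) & 0x1 = 0
kind signed 2b, MSB=1: 2 - 4 = -2

-2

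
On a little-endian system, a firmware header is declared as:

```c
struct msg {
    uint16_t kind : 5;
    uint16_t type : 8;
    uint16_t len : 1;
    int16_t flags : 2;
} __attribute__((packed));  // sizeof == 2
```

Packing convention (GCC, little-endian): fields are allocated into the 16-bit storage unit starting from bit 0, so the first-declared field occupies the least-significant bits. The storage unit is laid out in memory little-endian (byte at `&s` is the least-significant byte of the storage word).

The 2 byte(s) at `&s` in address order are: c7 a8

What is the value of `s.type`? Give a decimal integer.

70

[0]=0xc7 [1]=0xa8 (little-endian) → word 0xa8c7
kind:5 @ bit 0 → (0xa8c7>>0)&0x1f = 0x7
type:8 @ bit 5 → (0xa8c7>>5)&0xff = 0x46  ←
len:1 @ bit 13 → (0xa8c7>>13)&0x1 = 0x1
flags:2 @ bit 14 → (0xa8c7>>14)&0x3 = 0x2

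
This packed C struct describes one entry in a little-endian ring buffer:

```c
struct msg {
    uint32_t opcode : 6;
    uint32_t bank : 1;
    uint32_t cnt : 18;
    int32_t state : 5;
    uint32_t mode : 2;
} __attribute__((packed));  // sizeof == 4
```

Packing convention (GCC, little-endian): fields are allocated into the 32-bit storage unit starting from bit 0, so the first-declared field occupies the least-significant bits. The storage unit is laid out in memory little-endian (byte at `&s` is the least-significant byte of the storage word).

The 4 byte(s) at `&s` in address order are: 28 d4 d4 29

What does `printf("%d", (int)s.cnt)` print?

240040

[0]=0x28 [1]=0xd4 [2]=0xd4 [3]=0x29 (little-endian) → word 0x29d4d428
opcode:6 @ bit 0 → (0x29d4d428>>0)&0x3f = 0x28
bank:1 @ bit 6 → (0x29d4d428>>6)&0x1 = 0x0
cnt:18 @ bit 7 → (0x29d4d428>>7)&0x3ffff = 0x3a9a8  ←
state:5 @ bit 25 → (0x29d4d428>>25)&0x1f = 0x14
mode:2 @ bit 30 → (0x29d4d428>>30)&0x3 = 0x0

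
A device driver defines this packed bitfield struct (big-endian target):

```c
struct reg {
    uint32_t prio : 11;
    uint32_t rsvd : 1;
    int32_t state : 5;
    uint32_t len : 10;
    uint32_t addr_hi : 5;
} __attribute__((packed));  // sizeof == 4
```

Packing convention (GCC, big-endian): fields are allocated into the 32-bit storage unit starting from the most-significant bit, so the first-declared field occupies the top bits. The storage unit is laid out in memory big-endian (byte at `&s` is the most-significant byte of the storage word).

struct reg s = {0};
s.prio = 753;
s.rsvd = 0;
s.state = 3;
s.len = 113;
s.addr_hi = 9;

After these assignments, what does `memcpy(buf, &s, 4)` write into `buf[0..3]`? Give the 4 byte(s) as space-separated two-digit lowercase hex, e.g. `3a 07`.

prio (11b) val=753 bits=0x2f1 at bit 21: 0x5e200000
rsvd (1b) val=0 bits=0x0 at bit 20: 0x5e200000
state (5b) val=3 bits=0x3 at bit 15: 0x5e218000
len (10b) val=113 bits=0x71 at bit 5: 0x5e218e20
addr_hi (5b) val=9 bits=0x9 at bit 0: 0x5e218e29
word = 0x5e218e29 → big-endian bytes:
  [0]=0x5e  [1]=0x21  [2]=0x8e  [3]=0x29

5e 21 8e 29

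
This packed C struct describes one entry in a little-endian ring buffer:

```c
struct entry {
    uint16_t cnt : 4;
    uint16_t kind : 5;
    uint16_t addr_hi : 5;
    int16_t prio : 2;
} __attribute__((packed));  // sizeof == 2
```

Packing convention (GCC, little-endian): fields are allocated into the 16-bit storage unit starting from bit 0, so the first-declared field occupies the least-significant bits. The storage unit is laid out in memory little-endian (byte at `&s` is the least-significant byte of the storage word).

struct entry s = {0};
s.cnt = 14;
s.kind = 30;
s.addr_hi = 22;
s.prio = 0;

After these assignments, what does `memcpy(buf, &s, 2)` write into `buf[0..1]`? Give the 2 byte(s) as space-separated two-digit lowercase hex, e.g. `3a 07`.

ee 2d

[0+:4] cnt=14 & 0xf = 0xe; word=0x000e
[4+:5] kind=30 & 0x1f = 0x1e; word=0x01ee
[9+:5] addr_hi=22 & 0x1f = 0x16; word=0x2dee
[14+:2] prio=0 & 0x3 = 0x0; word=0x2dee
word = 0x2dee → little-endian bytes:
  [0]=0xee  [1]=0x2d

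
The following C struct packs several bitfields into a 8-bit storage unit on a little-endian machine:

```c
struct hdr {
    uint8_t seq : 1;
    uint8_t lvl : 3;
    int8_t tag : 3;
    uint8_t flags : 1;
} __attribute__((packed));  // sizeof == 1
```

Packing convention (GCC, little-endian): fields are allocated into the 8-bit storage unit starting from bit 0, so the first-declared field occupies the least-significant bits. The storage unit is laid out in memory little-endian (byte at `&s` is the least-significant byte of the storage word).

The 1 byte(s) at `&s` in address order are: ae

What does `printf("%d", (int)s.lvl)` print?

[0]=0xae (little-endian) → word 0xae
seq:1 @ bit 0 → (0xae>>0)&0x1 = 0x0
lvl:3 @ bit 1 → (0xae>>1)&0x7 = 0x7  ←
tag:3 @ bit 4 → (0xae>>4)&0x7 = 0x2
flags:1 @ bit 7 → (0xae>>7)&0x1 = 0x1

7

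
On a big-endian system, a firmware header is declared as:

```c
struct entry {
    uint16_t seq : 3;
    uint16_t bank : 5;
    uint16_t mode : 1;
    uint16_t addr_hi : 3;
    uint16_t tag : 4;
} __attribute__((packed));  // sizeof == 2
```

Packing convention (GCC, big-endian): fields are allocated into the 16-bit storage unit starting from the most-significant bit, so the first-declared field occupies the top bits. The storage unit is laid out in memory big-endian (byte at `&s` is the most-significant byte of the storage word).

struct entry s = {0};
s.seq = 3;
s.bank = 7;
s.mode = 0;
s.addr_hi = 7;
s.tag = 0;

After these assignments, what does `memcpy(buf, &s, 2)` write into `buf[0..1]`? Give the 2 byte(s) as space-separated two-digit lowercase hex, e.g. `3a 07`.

seq:3 = 3 → 0x3 << 13 → word 0x6000
bank:5 = 7 → 0x7 << 8 → word 0x6700
mode:1 = 0 → 0x0 << 7 → word 0x6700
addr_hi:3 = 7 → 0x7 << 4 → word 0x6770
tag:4 = 0 → 0x0 << 0 → word 0x6770
word = 0x6770 → big-endian bytes:
  [0]=0x67  [1]=0x70

67 70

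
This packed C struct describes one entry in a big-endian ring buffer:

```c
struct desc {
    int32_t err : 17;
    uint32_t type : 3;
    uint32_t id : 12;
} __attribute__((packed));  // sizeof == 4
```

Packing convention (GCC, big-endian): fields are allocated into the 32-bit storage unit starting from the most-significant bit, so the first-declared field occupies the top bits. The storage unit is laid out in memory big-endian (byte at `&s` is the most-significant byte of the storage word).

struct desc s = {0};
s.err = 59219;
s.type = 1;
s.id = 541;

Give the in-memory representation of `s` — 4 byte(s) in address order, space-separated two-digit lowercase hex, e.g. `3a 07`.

[15+:17] err=59219 & 0x1ffff = 0xe753; word=0x73a98000
[12+:3] type=1 & 0x7 = 0x1; word=0x73a99000
[0+:12] id=541 & 0xfff = 0x21d; word=0x73a9921d
word = 0x73a9921d → big-endian bytes:
  [0]=0x73  [1]=0xa9  [2]=0x92  [3]=0x1d

73 a9 92 1d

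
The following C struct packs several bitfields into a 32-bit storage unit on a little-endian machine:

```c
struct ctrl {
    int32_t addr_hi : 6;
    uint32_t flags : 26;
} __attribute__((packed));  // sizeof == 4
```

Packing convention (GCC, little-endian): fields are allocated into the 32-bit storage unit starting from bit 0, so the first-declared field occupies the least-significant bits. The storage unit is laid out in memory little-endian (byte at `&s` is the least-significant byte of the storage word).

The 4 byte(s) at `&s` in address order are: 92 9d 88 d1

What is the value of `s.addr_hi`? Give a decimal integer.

[0]=0x92 [1]=0x9d [2]=0x88 [3]=0xd1 (little-endian) → word 0xd1889d92
addr_hi:6 @ bit 0 → (0xd1889d92>>0)&0x3f = 0x12  ←
flags:26 @ bit 6 → (0xd1889d92>>6)&0x3ffffff = 0x3462276
addr_hi signed 6b, MSB=0: value = 18

18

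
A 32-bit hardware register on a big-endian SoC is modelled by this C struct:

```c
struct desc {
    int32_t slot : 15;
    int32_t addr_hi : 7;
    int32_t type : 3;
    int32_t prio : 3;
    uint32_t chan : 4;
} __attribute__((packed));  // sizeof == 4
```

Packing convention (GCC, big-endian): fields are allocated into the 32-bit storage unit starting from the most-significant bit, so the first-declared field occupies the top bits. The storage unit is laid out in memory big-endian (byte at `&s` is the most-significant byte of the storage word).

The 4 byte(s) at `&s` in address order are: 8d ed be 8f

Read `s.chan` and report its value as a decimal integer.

15

[0]=0x8d [1]=0xed [2]=0xbe [3]=0x8f (big-endian) → word 0x8dedbe8f
slot [17+:15] = (word>>17) & 0x7fff = 18166
addr_hi [10+:7] = (word>>10) & 0x7f = 111
type [7+:3] = (word>>7) & 0x7 = 5
prio [4+:3] = (word>>4) & 0x7 = 0
chan [0+:4] = (word>>0) & 0xf = 15  ←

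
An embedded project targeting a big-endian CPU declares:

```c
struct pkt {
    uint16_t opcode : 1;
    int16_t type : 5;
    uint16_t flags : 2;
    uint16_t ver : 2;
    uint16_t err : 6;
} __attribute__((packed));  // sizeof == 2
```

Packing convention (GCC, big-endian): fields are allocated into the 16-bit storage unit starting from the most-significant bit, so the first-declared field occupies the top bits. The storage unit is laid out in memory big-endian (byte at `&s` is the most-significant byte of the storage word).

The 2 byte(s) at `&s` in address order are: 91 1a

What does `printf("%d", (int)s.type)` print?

4

[0]=0x91 [1]=0x1a (big-endian) → word 0x911a
opcode [15+:1] = (word>>15) & 0x1 = 1
type [10+:5] = (word>>10) & 0x1f = 4  ←
flags [8+:2] = (word>>8) & 0x3 = 1
ver [6+:2] = (word>>6) & 0x3 = 0
err [0+:6] = (word>>0) & 0x3f = 26
type signed 5b, MSB=0: value = 4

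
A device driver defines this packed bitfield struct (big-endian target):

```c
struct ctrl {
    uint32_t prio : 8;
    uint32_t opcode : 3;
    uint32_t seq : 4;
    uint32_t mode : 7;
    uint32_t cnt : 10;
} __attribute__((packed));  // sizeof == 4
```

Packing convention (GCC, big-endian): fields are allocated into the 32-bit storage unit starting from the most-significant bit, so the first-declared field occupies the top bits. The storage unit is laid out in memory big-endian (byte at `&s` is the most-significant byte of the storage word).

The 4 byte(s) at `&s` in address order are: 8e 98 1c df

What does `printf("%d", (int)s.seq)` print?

[0]=0x8e [1]=0x98 [2]=0x1c [3]=0xdf (big-endian) → word 0x8e981cdf
prio [24+:8] = (word>>24) & 0xff = 142
opcode [21+:3] = (word>>21) & 0x7 = 4
seq [17+:4] = (word>>17) & 0xf = 12  ←
mode [10+:7] = (word>>10) & 0x7f = 7
cnt [0+:10] = (word>>0) & 0x3ff = 223

12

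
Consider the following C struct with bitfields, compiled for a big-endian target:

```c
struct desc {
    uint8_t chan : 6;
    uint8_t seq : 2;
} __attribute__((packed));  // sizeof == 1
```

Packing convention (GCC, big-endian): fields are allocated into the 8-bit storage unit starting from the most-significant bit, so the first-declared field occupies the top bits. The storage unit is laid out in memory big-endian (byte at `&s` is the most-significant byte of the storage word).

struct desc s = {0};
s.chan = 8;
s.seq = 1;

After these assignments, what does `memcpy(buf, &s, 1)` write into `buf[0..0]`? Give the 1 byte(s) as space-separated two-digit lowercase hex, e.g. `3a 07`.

21

[2+:6] chan=8 & 0x3f = 0x8; word=0x20
[0+:2] seq=1 & 0x3 = 0x1; word=0x21
word = 0x21 → big-endian bytes:
  [0]=0x21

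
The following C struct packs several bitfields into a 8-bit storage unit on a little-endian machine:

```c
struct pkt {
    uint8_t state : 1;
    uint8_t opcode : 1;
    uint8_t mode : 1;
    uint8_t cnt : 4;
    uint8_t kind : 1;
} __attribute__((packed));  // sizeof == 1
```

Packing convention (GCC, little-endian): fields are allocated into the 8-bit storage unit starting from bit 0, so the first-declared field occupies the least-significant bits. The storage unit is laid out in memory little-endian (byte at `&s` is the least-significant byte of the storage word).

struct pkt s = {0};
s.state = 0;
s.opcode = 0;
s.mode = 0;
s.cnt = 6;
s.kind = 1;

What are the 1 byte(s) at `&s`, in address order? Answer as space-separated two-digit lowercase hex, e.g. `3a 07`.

state (1b) val=0 bits=0x0 at bit 0: 0x00
opcode (1b) val=0 bits=0x0 at bit 1: 0x00
mode (1b) val=0 bits=0x0 at bit 2: 0x00
cnt (4b) val=6 bits=0x6 at bit 3: 0x30
kind (1b) val=1 bits=0x1 at bit 7: 0xb0
word = 0xb0 → little-endian bytes:
  [0]=0xb0

b0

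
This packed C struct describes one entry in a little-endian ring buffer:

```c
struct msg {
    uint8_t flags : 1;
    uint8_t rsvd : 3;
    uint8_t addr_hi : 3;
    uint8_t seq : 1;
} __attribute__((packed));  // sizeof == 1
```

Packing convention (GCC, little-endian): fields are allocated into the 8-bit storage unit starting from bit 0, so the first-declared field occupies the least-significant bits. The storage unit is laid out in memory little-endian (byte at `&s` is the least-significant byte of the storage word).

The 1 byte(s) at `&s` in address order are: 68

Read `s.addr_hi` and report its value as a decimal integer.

6

[0]=0x68 (little-endian) → word 0x68
flags:1 @ bit 0 → (0x68>>0)&0x1 = 0x0
rsvd:3 @ bit 1 → (0x68>>1)&0x7 = 0x4
addr_hi:3 @ bit 4 → (0x68>>4)&0x7 = 0x6  ←
seq:1 @ bit 7 → (0x68>>7)&0x1 = 0x0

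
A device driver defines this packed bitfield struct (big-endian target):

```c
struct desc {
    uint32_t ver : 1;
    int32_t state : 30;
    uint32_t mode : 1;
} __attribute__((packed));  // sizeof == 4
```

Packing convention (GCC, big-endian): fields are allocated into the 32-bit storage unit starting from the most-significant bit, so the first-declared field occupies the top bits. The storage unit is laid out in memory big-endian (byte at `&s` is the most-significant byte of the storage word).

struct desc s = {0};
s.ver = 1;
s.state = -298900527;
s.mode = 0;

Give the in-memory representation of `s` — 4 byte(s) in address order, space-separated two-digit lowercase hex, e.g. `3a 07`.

dc 5e 47 a2

ver:1 = 1 → 0x1 << 31 → word 0x80000000
state:30 = -298900527 → 0x2e2f23d1 << 1 → word 0xdc5e47a2
mode:1 = 0 → 0x0 << 0 → word 0xdc5e47a2
word = 0xdc5e47a2 → big-endian bytes:
  [0]=0xdc  [1]=0x5e  [2]=0x47  [3]=0xa2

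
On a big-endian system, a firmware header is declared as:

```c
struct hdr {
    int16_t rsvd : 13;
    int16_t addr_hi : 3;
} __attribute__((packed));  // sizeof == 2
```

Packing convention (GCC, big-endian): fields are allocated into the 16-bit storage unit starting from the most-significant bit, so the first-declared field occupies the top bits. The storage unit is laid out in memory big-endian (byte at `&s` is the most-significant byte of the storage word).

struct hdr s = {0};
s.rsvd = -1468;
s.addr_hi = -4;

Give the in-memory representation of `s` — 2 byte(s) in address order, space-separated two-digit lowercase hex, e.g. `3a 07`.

d2 24

[3+:13] rsvd=-1468 & 0x1fff = 0x1a44; word=0xd220
[0+:3] addr_hi=-4 & 0x7 = 0x4; word=0xd224
word = 0xd224 → big-endian bytes:
  [0]=0xd2  [1]=0x24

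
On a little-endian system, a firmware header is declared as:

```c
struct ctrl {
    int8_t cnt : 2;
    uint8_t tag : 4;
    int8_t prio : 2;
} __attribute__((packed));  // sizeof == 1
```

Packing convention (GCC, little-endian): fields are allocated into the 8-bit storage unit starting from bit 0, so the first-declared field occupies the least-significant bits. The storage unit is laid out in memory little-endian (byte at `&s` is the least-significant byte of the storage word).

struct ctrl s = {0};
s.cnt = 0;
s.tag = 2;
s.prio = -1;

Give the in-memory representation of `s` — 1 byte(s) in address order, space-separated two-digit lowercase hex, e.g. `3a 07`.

cnt:2 = 0 → 0x0 << 0 → word 0x00
tag:4 = 2 → 0x2 << 2 → word 0x08
prio:2 = -1 → 0x3 << 6 → word 0xc8
word = 0xc8 → little-endian bytes:
  [0]=0xc8

c8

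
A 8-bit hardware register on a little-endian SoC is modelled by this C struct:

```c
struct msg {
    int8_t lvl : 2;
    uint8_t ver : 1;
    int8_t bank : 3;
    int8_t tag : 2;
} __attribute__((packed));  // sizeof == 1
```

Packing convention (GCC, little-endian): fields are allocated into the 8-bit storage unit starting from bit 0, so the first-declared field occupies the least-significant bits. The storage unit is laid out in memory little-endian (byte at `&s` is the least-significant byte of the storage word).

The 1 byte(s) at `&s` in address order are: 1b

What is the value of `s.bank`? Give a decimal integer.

[0]=0x1b (little-endian) → word 0x1b
lvl [0+:2] = (word>>0) & 0x3 = 3
ver [2+:1] = (word>>2) & 0x1 = 0
bank [3+:3] = (word>>3) & 0x7 = 3  ←
tag [6+:2] = (word>>6) & 0x3 = 0
bank signed 3b, MSB=0: value = 3

3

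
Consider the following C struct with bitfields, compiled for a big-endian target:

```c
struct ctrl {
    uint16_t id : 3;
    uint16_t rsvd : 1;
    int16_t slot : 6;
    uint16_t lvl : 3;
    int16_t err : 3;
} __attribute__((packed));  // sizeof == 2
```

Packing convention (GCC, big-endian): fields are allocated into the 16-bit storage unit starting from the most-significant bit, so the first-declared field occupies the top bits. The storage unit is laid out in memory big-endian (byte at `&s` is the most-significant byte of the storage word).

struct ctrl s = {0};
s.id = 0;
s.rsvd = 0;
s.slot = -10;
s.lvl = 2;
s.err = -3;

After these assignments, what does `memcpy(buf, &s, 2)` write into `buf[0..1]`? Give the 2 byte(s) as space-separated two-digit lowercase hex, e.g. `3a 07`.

[13+:3] id=0 & 0x7 = 0x0; word=0x0000
[12+:1] rsvd=0 & 0x1 = 0x0; word=0x0000
[6+:6] slot=-10 & 0x3f = 0x36; word=0x0d80
[3+:3] lvl=2 & 0x7 = 0x2; word=0x0d90
[0+:3] err=-3 & 0x7 = 0x5; word=0x0d95
word = 0x0d95 → big-endian bytes:
  [0]=0x0d  [1]=0x95

0d 95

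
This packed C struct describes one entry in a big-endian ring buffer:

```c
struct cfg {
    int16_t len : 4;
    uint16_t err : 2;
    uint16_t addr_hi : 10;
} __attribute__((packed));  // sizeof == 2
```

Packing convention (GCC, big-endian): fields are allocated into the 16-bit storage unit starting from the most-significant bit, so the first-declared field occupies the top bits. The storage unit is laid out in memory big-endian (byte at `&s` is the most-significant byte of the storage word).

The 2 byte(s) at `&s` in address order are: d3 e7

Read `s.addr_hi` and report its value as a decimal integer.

[0]=0xd3 [1]=0xe7 (big-endian) → word 0xd3e7
len:4 @ bit 12 → (0xd3e7>>12)&0xf = 0xd
err:2 @ bit 10 → (0xd3e7>>10)&0x3 = 0x0
addr_hi:10 @ bit 0 → (0xd3e7>>0)&0x3ff = 0x3e7  ←

999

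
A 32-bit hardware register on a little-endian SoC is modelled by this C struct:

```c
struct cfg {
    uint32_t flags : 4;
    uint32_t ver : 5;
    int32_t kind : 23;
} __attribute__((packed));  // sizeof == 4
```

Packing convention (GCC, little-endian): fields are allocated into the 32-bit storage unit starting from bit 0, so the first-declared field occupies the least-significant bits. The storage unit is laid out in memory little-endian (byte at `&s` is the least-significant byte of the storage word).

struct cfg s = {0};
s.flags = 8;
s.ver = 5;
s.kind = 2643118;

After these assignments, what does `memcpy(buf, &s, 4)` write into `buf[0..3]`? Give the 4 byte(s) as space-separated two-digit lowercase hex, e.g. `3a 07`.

58 5c a9 50

[0+:4] flags=8 & 0xf = 0x8; word=0x00000008
[4+:5] ver=5 & 0x1f = 0x5; word=0x00000058
[9+:23] kind=2643118 & 0x7fffff = 0x2854ae; word=0x50a95c58
word = 0x50a95c58 → little-endian bytes:
  [0]=0x58  [1]=0x5c  [2]=0xa9  [3]=0x50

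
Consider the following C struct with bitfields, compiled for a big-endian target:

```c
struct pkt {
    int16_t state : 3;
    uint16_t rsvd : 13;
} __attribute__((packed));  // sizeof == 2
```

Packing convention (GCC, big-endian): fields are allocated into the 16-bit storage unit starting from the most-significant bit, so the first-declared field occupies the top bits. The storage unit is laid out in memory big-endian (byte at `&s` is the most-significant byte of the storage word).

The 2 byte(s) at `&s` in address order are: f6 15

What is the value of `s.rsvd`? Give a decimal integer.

[0]=0xf6 [1]=0x15 (big-endian) → word 0xf615
state:3 @ bit 13 → (0xf615>>13)&0x7 = 0x7
rsvd:13 @ bit 0 → (0xf615>>0)&0x1fff = 0x1615  ←

5653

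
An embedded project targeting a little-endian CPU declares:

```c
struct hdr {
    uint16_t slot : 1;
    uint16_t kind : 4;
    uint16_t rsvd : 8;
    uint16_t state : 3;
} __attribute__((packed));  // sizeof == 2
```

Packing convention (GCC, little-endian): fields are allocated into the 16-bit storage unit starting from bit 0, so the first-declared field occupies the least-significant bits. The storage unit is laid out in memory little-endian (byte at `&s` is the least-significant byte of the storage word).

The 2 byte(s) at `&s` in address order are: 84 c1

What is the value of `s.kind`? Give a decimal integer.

[0]=0x84 [1]=0xc1 (little-endian) → word 0xc184
slot:1 @ bit 0 → (0xc184>>0)&0x1 = 0x0
kind:4 @ bit 1 → (0xc184>>1)&0xf = 0x2  ←
rsvd:8 @ bit 5 → (0xc184>>5)&0xff = 0xc
state:3 @ bit 13 → (0xc184>>13)&0x7 = 0x6

2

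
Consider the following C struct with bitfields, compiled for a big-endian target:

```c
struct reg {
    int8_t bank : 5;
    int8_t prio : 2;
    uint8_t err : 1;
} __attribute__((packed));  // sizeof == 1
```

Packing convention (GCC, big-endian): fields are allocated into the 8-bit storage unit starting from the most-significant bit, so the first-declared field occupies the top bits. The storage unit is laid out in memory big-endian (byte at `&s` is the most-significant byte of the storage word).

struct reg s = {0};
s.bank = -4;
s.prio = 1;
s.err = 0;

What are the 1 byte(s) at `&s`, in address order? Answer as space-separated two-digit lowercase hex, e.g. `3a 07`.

e2

[3+:5] bank=-4 & 0x1f = 0x1c; word=0xe0
[1+:2] prio=1 & 0x3 = 0x1; word=0xe2
[0+:1] err=0 & 0x1 = 0x0; word=0xe2
word = 0xe2 → big-endian bytes:
  [0]=0xe2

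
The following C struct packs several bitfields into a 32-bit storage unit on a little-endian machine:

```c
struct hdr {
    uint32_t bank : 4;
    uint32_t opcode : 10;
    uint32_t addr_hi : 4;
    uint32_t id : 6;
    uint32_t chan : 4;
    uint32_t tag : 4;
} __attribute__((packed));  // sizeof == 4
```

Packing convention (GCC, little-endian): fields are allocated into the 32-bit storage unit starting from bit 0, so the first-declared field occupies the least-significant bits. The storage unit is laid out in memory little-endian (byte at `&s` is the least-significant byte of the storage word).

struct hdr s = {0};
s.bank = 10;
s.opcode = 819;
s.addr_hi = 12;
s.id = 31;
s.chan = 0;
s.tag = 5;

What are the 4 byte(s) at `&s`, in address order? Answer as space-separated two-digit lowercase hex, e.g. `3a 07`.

3a 33 7f 50

[0+:4] bank=10 & 0xf = 0xa; word=0x0000000a
[4+:10] opcode=819 & 0x3ff = 0x333; word=0x0000333a
[14+:4] addr_hi=12 & 0xf = 0xc; word=0x0003333a
[18+:6] id=31 & 0x3f = 0x1f; word=0x007f333a
[24+:4] chan=0 & 0xf = 0x0; word=0x007f333a
[28+:4] tag=5 & 0xf = 0x5; word=0x507f333a
word = 0x507f333a → little-endian bytes:
  [0]=0x3a  [1]=0x33  [2]=0x7f  [3]=0x50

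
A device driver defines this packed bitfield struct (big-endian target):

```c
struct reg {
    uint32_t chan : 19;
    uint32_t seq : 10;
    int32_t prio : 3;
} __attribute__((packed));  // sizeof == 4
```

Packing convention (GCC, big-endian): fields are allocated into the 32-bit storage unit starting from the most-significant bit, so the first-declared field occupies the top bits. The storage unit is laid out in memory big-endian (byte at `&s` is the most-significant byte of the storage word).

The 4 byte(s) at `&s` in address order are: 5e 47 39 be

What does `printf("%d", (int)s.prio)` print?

-2

[0]=0x5e [1]=0x47 [2]=0x39 [3]=0xbe (big-endian) → word 0x5e4739be
chan [13+:19] = (word>>13) & 0x7ffff = 193081
seq [3+:10] = (word>>3) & 0x3ff = 823
prio [0+:3] = (word>>0) & 0x7 = 6  ←
prio signed 3b, MSB=1: 6 - 8 = -2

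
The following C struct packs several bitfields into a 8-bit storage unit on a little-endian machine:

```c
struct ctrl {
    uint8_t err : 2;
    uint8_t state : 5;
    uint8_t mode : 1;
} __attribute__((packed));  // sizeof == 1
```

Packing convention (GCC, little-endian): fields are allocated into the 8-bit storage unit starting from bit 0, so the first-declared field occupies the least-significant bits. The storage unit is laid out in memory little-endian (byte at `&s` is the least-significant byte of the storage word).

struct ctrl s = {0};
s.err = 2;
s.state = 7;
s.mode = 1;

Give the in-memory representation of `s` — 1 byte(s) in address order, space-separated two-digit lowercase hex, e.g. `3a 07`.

9e

[0+:2] err=2 & 0x3 = 0x2; word=0x02
[2+:5] state=7 & 0x1f = 0x7; word=0x1e
[7+:1] mode=1 & 0x1 = 0x1; word=0x9e
word = 0x9e → little-endian bytes:
  [0]=0x9e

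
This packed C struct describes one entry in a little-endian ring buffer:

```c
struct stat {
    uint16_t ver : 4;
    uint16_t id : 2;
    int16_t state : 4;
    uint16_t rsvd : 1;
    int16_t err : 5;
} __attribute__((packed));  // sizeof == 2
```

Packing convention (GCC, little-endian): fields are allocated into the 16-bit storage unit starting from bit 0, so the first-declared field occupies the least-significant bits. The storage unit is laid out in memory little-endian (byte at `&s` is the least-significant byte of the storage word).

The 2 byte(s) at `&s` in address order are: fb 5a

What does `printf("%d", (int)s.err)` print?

[0]=0xfb [1]=0x5a (little-endian) → word 0x5afb
ver:4 @ bit 0 → (0x5afb>>0)&0xf = 0xb
id:2 @ bit 4 → (0x5afb>>4)&0x3 = 0x3
state:4 @ bit 6 → (0x5afb>>6)&0xf = 0xb
rsvd:1 @ bit 10 → (0x5afb>>10)&0x1 = 0x0
err:5 @ bit 11 → (0x5afb>>11)&0x1f = 0xb  ←
err signed 5b, MSB=0: value = 11

11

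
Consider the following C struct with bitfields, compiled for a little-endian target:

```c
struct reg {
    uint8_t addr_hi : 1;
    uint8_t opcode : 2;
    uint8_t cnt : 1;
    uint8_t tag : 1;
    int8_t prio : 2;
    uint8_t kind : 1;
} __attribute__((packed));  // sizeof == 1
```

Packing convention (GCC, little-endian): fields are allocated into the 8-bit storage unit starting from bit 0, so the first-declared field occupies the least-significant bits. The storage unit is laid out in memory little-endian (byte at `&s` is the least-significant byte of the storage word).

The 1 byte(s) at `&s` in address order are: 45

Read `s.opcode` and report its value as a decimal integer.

2

[0]=0x45 (little-endian) → word 0x45
addr_hi [0+:1] = (word>>0) & 0x1 = 1
opcode [1+:2] = (word>>1) & 0x3 = 2  ←
cnt [3+:1] = (word>>3) & 0x1 = 0
tag [4+:1] = (word>>4) & 0x1 = 0
prio [5+:2] = (word>>5) & 0x3 = 2
kind [7+:1] = (word>>7) & 0x1 = 0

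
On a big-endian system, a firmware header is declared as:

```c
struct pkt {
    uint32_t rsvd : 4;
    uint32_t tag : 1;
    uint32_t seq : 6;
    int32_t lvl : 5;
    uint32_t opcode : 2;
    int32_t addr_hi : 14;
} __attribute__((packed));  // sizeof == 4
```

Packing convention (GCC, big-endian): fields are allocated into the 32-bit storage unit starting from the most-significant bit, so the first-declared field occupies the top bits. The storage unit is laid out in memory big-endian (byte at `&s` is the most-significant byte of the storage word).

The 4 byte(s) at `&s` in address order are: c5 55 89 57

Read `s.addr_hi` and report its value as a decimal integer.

[0]=0xc5 [1]=0x55 [2]=0x89 [3]=0x57 (big-endian) → word 0xc5558957
rsvd:4 @ bit 28 → (0xc5558957>>28)&0xf = 0xc
tag:1 @ bit 27 → (0xc5558957>>27)&0x1 = 0x0
seq:6 @ bit 21 → (0xc5558957>>21)&0x3f = 0x2a
lvl:5 @ bit 16 → (0xc5558957>>16)&0x1f = 0x15
opcode:2 @ bit 14 → (0xc5558957>>14)&0x3 = 0x2
addr_hi:14 @ bit 0 → (0xc5558957>>0)&0x3fff = 0x957  ←
addr_hi signed 14b, MSB=0: value = 2391

2391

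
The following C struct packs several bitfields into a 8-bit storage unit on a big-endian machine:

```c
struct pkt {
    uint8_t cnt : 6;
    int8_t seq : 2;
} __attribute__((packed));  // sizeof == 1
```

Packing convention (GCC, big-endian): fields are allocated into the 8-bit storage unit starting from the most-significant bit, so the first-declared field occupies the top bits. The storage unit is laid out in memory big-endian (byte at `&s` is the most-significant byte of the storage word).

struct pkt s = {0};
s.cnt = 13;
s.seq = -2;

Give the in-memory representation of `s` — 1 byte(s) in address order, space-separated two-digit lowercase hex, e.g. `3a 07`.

cnt (6b) val=13 bits=0xd at bit 2: 0x34
seq (2b) val=-2 bits=0x2 at bit 0: 0x36
word = 0x36 → big-endian bytes:
  [0]=0x36

36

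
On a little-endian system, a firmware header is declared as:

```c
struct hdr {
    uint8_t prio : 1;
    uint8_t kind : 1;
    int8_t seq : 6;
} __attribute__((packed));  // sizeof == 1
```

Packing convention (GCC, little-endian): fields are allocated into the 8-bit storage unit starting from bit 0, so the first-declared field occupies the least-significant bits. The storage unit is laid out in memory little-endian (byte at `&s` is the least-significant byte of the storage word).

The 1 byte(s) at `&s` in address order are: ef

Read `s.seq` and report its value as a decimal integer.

-5

[0]=0xef (little-endian) → word 0xef
prio:1 @ bit 0 → (0xef>>0)&0x1 = 0x1
kind:1 @ bit 1 → (0xef>>1)&0x1 = 0x1
seq:6 @ bit 2 → (0xef>>2)&0x3f = 0x3b  ←
seq signed 6b, MSB=1: 59 - 64 = -5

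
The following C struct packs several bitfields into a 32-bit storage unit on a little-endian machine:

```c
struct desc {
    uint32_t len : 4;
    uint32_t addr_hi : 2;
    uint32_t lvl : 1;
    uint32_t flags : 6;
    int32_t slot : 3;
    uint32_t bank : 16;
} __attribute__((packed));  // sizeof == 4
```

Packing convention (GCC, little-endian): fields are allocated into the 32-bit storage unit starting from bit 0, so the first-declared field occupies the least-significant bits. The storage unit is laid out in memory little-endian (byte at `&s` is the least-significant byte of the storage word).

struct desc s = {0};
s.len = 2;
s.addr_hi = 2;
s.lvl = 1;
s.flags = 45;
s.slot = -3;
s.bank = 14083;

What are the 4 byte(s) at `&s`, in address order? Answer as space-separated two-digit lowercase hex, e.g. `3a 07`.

e2 b6 03 37

len:4 = 2 → 0x2 << 0 → word 0x00000002
addr_hi:2 = 2 → 0x2 << 4 → word 0x00000022
lvl:1 = 1 → 0x1 << 6 → word 0x00000062
flags:6 = 45 → 0x2d << 7 → word 0x000016e2
slot:3 = -3 → 0x5 << 13 → word 0x0000b6e2
bank:16 = 14083 → 0x3703 << 16 → word 0x3703b6e2
word = 0x3703b6e2 → little-endian bytes:
  [0]=0xe2  [1]=0xb6  [2]=0x03  [3]=0x37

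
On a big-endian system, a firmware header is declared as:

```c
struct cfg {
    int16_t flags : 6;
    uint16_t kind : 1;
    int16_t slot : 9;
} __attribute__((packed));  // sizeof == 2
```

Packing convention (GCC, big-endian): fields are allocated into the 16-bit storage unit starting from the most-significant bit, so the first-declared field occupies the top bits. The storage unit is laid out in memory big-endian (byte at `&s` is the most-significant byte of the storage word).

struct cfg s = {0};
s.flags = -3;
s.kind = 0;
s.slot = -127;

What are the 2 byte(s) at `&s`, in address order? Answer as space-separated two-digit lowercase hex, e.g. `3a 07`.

f5 81

flags (6b) val=-3 bits=0x3d at bit 10: 0xf400
kind (1b) val=0 bits=0x0 at bit 9: 0xf400
slot (9b) val=-127 bits=0x181 at bit 0: 0xf581
word = 0xf581 → big-endian bytes:
  [0]=0xf5  [1]=0x81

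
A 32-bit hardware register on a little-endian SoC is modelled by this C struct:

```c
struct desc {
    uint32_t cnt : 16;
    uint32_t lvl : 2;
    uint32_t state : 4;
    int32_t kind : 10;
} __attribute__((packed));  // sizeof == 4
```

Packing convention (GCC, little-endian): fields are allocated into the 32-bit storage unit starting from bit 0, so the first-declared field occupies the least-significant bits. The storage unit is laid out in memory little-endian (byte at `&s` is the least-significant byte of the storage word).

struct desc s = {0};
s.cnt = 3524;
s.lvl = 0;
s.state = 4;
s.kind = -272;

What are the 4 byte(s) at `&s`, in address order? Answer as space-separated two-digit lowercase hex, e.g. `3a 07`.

c4 0d 10 bc

cnt:16 = 3524 → 0xdc4 << 0 → word 0x00000dc4
lvl:2 = 0 → 0x0 << 16 → word 0x00000dc4
state:4 = 4 → 0x4 << 18 → word 0x00100dc4
kind:10 = -272 → 0x2f0 << 22 → word 0xbc100dc4
word = 0xbc100dc4 → little-endian bytes:
  [0]=0xc4  [1]=0x0d  [2]=0x10  [3]=0xbc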